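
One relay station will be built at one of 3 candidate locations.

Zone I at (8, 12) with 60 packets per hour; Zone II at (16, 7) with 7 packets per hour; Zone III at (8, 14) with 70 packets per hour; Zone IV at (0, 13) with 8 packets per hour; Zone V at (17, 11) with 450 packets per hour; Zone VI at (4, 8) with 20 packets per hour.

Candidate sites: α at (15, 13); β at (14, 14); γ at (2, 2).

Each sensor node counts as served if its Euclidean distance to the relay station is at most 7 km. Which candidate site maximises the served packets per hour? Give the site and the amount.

β, covering 580

Coverage radius r = 7 km; a point is covered iff (Δx)²+(Δy)² ≤ 7² = 49.
  α (15, 13): covers {Zone II, Zone V} → 457
  β (14, 14): covers {Zone I, Zone III, Zone V} → 580
  γ (2, 2): covers {Zone VI} → 20
Maximum coverage at β: 580 packets per hour.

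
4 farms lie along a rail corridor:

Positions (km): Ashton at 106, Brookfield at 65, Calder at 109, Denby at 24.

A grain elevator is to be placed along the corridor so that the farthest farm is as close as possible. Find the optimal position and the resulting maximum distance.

location 66.5, max distance 42.5

The 1-center on a line is the midpoint of the two extreme points: leftmost at 24, rightmost at 109.
Optimal location = (24 + 109)/2 = 66.5; maximum distance = (109 − 24)/2 = 42.5.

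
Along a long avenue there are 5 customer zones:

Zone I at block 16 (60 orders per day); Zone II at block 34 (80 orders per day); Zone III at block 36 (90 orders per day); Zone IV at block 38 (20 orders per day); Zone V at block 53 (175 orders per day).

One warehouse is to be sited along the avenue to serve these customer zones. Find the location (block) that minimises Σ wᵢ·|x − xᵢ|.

For a sum of weighted absolute distances on a line, the optimum is the weighted median (not the mean). Total weight W = 425; half-weight = 212.5.
Sort by position and accumulate weight:
  block 16 (Zone I, w=60) → cum 60
  block 34 (Zone II, w=80) → cum 140
  block 36 (Zone III, w=90) → cum 230  ≥ 212.5 → median here
  block 38 (Zone IV, w=20) → cum 250
  block 53 (Zone V, w=175) → cum 425
Optimal location: block 36.

x = 36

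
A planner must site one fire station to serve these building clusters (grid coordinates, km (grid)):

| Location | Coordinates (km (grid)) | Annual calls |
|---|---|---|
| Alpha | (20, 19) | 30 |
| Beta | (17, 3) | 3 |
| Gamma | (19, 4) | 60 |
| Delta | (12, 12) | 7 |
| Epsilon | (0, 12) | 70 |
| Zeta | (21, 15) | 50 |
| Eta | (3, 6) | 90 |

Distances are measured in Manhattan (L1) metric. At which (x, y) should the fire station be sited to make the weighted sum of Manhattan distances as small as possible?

Manhattan distance separates: Σwᵢ(|x−xᵢ|+|y−yᵢ|) = Σwᵢ|x−xᵢ| + Σwᵢ|y−yᵢ|, so x and y are optimised independently as 1-D weighted medians.
Total weight W = 310; half = 155.
x-coordinate, sorted with cumulative weight:
  x=0 (Epsilon, w=70) cum 70
  x=3 (Eta, w=90) cum 160  ← median
  x=12 (Delta, w=7) cum 167
  x=17 (Beta, w=3) cum 170
  x=19 (Gamma, w=60) cum 230
  x=20 (Alpha, w=30) cum 260
  x=21 (Zeta, w=50) cum 310
⇒ x* = 3
y-coordinate, sorted with cumulative weight:
  y=3 (Beta, w=3) cum 3
  y=4 (Gamma, w=60) cum 63
  y=6 (Eta, w=90) cum 153
  y=12 (Delta, w=7) cum 160  ← median
  y=12 (Epsilon, w=70) cum 230
  y=15 (Zeta, w=50) cum 280
  y=19 (Alpha, w=30) cum 310
⇒ y* = 12

(3, 12)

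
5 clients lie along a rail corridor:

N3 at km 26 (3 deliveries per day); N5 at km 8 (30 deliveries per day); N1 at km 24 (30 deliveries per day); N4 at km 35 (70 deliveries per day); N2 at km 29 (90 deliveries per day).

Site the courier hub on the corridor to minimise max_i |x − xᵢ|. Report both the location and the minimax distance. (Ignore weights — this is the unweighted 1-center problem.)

The 1-center on a line is the midpoint of the two extreme points: leftmost at 8, rightmost at 35.
Optimal location = (8 + 35)/2 = 21.5; maximum distance = (35 − 8)/2 = 13.5.

location 21.5, max distance 13.5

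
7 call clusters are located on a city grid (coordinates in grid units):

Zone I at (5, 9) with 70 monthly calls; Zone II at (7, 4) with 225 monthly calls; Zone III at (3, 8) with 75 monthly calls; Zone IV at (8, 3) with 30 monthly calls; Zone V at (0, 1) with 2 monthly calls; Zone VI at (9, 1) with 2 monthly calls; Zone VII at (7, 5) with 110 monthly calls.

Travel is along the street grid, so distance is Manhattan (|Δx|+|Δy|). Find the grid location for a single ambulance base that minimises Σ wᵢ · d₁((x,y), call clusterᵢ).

Manhattan distance separates: Σwᵢ(|x−xᵢ|+|y−yᵢ|) = Σwᵢ|x−xᵢ| + Σwᵢ|y−yᵢ|, so x and y are optimised independently as 1-D weighted medians.
Total weight W = 514; half = 257.
x-coordinate, sorted with cumulative weight:
  x=0 (Zone V, w=2) cum 2
  x=3 (Zone III, w=75) cum 77
  x=5 (Zone I, w=70) cum 147
  x=7 (Zone II, w=225) cum 372  ← median
  x=7 (Zone VII, w=110) cum 482
  x=8 (Zone IV, w=30) cum 512
  x=9 (Zone VI, w=2) cum 514
⇒ x* = 7
y-coordinate, sorted with cumulative weight:
  y=1 (Zone V, w=2) cum 2
  y=1 (Zone VI, w=2) cum 4
  y=3 (Zone IV, w=30) cum 34
  y=4 (Zone II, w=225) cum 259  ← median
  y=5 (Zone VII, w=110) cum 369
  y=8 (Zone III, w=75) cum 444
  y=9 (Zone I, w=70) cum 514
⇒ y* = 4

(7, 4)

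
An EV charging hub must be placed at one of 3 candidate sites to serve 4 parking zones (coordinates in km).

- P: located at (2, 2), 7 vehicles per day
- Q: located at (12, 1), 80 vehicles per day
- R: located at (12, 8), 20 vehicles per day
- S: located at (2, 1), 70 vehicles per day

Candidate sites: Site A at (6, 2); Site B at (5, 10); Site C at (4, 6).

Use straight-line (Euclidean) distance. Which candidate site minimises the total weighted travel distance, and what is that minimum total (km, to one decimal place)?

Total weighted distance at each candidate:
  Site A (6, 2): total = 972.9
  Site B (5, 10): total = 1781.6
  Site C (4, 6): total = 1327.9
Minimum is at Site A with total 972.9 km.

Site A, total 972.9 km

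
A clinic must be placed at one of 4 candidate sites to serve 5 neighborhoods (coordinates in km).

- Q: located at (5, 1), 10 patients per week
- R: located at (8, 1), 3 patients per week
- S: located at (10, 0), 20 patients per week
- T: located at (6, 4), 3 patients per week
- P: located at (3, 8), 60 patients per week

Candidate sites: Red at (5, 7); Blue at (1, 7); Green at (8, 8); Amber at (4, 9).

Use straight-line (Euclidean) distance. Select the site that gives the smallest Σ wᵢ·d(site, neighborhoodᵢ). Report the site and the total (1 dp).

Red, total 395.8 km

Total weighted distance at each candidate:
  Red (5, 7): total = 395.8
  Blue (1, 7): total = 479.5
  Green (8, 8): total = 575.5
  Amber (4, 9): total = 424.8
Minimum is at Red with total 395.8 km.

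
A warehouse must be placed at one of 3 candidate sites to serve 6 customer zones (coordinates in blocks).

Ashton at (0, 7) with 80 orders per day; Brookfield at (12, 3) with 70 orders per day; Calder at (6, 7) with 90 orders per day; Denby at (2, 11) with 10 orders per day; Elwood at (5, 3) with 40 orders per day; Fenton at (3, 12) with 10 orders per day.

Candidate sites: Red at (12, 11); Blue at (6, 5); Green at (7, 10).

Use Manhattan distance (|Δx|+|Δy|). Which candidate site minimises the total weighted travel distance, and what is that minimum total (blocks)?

Total weighted distance at each candidate:
  Red (12, 11): total = 3540
  Blue (6, 5): total = 1700
  Green (7, 10): total = 2480
Minimum is at Blue with total 1700 blocks.

Blue, total 1700 blocks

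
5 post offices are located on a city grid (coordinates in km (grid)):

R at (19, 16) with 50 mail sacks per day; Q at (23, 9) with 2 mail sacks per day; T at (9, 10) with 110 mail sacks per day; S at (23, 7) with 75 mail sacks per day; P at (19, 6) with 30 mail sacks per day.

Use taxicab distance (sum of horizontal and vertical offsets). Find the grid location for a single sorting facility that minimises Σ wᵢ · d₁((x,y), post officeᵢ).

Manhattan distance separates: Σwᵢ(|x−xᵢ|+|y−yᵢ|) = Σwᵢ|x−xᵢ| + Σwᵢ|y−yᵢ|, so x and y are optimised independently as 1-D weighted medians.
Total weight W = 267; half = 133.5.
x-coordinate, sorted with cumulative weight:
  x=9 (T, w=110) cum 110
  x=19 (R, w=50) cum 160  ← median
  x=19 (P, w=30) cum 190
  x=23 (Q, w=2) cum 192
  x=23 (S, w=75) cum 267
⇒ x* = 19
y-coordinate, sorted with cumulative weight:
  y=6 (P, w=30) cum 30
  y=7 (S, w=75) cum 105
  y=9 (Q, w=2) cum 107
  y=10 (T, w=110) cum 217  ← median
  y=16 (R, w=50) cum 267
⇒ y* = 10

(19, 10)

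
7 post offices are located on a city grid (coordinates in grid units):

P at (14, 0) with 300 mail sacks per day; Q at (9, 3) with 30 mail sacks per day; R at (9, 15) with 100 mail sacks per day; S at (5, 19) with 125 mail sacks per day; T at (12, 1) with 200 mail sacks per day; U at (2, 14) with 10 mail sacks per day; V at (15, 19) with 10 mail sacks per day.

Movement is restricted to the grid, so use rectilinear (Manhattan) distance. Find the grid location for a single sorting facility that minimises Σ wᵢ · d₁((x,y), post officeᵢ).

(12, 1)

Manhattan distance separates: Σwᵢ(|x−xᵢ|+|y−yᵢ|) = Σwᵢ|x−xᵢ| + Σwᵢ|y−yᵢ|, so x and y are optimised independently as 1-D weighted medians.
Total weight W = 775; half = 387.5.
x-coordinate, sorted with cumulative weight:
  x=2 (U, w=10) cum 10
  x=5 (S, w=125) cum 135
  x=9 (Q, w=30) cum 165
  x=9 (R, w=100) cum 265
  x=12 (T, w=200) cum 465  ← median
  x=14 (P, w=300) cum 765
  x=15 (V, w=10) cum 775
⇒ x* = 12
y-coordinate, sorted with cumulative weight:
  y=0 (P, w=300) cum 300
  y=1 (T, w=200) cum 500  ← median
  y=3 (Q, w=30) cum 530
  y=14 (U, w=10) cum 540
  y=15 (R, w=100) cum 640
  y=19 (S, w=125) cum 765
  y=19 (V, w=10) cum 775
⇒ y* = 1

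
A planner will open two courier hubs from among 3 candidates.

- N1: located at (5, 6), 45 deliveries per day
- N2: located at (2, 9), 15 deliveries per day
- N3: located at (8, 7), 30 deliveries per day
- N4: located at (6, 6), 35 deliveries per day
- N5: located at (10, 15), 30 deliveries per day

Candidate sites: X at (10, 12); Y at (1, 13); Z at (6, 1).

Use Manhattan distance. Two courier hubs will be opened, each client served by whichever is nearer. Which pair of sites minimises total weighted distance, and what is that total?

Evaluate every pair (each demand assigned to the nearer of the two):
  {X, Z}: total = 910
  {Y, Z}: total = 1090
  {X, Y}: total = 1220
Best pair: {X, Z} with total 910.

{X, Z}, total 910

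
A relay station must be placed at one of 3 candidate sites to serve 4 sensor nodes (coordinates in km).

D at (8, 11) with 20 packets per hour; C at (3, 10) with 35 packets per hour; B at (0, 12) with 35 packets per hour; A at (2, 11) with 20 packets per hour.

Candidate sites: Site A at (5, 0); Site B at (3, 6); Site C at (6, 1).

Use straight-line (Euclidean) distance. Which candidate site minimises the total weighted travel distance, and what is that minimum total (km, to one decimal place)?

Total weighted distance at each candidate:
  Site A (5, 0): total = 1268.0
  Site B (3, 6): total = 618.2
  Site C (6, 1): total = 1190.0
Minimum is at Site B with total 618.2 km.

Site B, total 618.2 km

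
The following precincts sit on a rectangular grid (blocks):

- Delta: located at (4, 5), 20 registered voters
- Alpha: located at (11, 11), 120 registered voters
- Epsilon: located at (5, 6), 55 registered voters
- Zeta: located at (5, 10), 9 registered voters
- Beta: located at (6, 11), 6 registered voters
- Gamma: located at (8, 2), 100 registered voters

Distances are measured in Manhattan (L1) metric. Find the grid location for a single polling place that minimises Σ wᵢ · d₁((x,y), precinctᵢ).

Manhattan distance separates: Σwᵢ(|x−xᵢ|+|y−yᵢ|) = Σwᵢ|x−xᵢ| + Σwᵢ|y−yᵢ|, so x and y are optimised independently as 1-D weighted medians.
Total weight W = 310; half = 155.
x-coordinate, sorted with cumulative weight:
  x=4 (Delta, w=20) cum 20
  x=5 (Epsilon, w=55) cum 75
  x=5 (Zeta, w=9) cum 84
  x=6 (Beta, w=6) cum 90
  x=8 (Gamma, w=100) cum 190  ← median
  x=11 (Alpha, w=120) cum 310
⇒ x* = 8
y-coordinate, sorted with cumulative weight:
  y=2 (Gamma, w=100) cum 100
  y=5 (Delta, w=20) cum 120
  y=6 (Epsilon, w=55) cum 175  ← median
  y=10 (Zeta, w=9) cum 184
  y=11 (Alpha, w=120) cum 304
  y=11 (Beta, w=6) cum 310
⇒ y* = 6

(8, 6)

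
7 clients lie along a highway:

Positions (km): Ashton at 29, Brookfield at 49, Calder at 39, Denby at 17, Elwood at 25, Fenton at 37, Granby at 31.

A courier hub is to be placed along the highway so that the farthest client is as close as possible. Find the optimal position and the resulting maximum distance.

location 33, max distance 16

The 1-center on a line is the midpoint of the two extreme points: leftmost at 17, rightmost at 49.
Optimal location = (17 + 49)/2 = 33; maximum distance = (49 − 17)/2 = 16.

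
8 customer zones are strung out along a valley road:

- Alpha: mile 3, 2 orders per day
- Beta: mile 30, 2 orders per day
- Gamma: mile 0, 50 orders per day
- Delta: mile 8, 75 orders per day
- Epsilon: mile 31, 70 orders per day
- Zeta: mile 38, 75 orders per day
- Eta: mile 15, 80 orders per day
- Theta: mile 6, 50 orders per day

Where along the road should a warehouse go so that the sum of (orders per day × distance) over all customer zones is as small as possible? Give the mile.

x = 15

For a sum of weighted absolute distances on a line, the optimum is the weighted median (not the mean). Total weight W = 404; half-weight = 202.
Sort by position and accumulate weight:
  mile 0 (Gamma, w=50) → cum 50
  mile 3 (Alpha, w=2) → cum 52
  mile 6 (Theta, w=50) → cum 102
  mile 8 (Delta, w=75) → cum 177
  mile 15 (Eta, w=80) → cum 257  ≥ 202 → median here
  mile 30 (Beta, w=2) → cum 259
  mile 31 (Epsilon, w=70) → cum 329
  mile 38 (Zeta, w=75) → cum 404
Optimal location: mile 15.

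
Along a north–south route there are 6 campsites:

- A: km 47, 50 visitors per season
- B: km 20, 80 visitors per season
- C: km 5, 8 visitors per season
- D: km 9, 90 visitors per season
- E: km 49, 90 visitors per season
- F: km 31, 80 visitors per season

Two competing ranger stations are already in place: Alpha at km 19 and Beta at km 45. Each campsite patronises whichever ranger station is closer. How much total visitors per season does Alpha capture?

258

The indifferent point is the midpoint (19+45)/2 = 32; campsites left of it (closer to Alpha at 19) go to Alpha, those right go to Beta.
  C at 5 (w=8) → Alpha
  D at 9 (w=90) → Alpha
  B at 20 (w=80) → Alpha
  F at 31 (w=80) → Alpha
  A at 47 (w=50) → Beta
  E at 49 (w=90) → Beta
Alpha captures 258; Beta captures 140.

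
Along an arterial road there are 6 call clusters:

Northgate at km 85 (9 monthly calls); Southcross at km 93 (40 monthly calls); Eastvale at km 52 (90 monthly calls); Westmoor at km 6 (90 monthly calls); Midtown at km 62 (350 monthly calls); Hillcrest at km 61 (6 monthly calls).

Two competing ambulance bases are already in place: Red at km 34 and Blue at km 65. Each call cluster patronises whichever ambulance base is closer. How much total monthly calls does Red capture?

The indifferent point is the midpoint (34+65)/2 = 49.5; call clusters left of it (closer to Red at 34) go to Red, those right go to Blue.
  Westmoor at 6 (w=90) → Red
  Eastvale at 52 (w=90) → Blue
  Hillcrest at 61 (w=6) → Blue
  Midtown at 62 (w=350) → Blue
  Northgate at 85 (w=9) → Blue
  Southcross at 93 (w=40) → Blue
Red captures 90; Blue captures 495.

90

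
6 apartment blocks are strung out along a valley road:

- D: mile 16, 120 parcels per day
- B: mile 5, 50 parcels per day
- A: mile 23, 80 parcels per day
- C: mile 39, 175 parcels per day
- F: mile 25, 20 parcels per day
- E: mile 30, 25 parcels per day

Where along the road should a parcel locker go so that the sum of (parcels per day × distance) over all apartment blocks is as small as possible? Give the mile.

For a sum of weighted absolute distances on a line, the optimum is the weighted median (not the mean). Total weight W = 470; half-weight = 235.
Sort by position and accumulate weight:
  mile 5 (B, w=50) → cum 50
  mile 16 (D, w=120) → cum 170
  mile 23 (A, w=80) → cum 250  ≥ 235 → median here
  mile 25 (F, w=20) → cum 270
  mile 30 (E, w=25) → cum 295
  mile 39 (C, w=175) → cum 470
Optimal location: mile 23.

x = 23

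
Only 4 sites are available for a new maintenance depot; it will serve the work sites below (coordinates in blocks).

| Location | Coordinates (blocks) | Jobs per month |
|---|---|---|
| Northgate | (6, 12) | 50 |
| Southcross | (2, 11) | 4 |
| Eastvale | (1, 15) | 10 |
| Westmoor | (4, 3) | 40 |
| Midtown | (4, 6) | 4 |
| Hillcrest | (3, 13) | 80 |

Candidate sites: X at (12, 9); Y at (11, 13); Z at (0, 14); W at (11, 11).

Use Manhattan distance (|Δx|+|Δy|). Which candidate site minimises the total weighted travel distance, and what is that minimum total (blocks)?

Total weighted distance at each candidate:
  X (12, 9): total = 2312
  Y (11, 13): total = 1840
  Z (0, 14): total = 1408
  W (11, 11): total = 1924
Minimum is at Z with total 1408 blocks.

Z, total 1408 blocks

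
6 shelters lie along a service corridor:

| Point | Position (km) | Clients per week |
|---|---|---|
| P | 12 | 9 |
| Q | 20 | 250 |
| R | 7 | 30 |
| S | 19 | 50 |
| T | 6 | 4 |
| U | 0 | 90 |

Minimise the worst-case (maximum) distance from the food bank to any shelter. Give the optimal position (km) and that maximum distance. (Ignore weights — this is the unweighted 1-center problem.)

location 10, max distance 10

The 1-center on a line is the midpoint of the two extreme points: leftmost at 0, rightmost at 20.
Optimal location = (0 + 20)/2 = 10; maximum distance = (20 − 0)/2 = 10.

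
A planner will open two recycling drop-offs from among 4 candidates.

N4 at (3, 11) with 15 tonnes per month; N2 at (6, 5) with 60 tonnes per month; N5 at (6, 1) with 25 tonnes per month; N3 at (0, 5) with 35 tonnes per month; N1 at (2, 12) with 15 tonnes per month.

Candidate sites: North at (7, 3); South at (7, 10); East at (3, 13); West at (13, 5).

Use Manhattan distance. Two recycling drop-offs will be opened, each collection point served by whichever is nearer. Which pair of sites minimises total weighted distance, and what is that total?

Evaluate every pair (each demand assigned to the nearer of the two):
  {North, East}: total = 630
  {North, South}: total = 750
  {North, West}: total = 960
  {South, East}: total = 1055
  {East, West}: total = 1140
  {South, West}: total = 1210
Best pair: {North, East} with total 630.

{North, East}, total 630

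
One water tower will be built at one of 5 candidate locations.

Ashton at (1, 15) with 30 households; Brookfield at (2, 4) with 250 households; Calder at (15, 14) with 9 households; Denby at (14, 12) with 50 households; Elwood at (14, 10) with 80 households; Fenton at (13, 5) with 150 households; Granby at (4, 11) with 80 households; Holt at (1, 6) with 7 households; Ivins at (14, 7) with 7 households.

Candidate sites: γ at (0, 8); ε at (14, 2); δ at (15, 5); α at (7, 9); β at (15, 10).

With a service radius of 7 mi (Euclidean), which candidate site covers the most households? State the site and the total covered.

Coverage radius r = 7 mi; a point is covered iff (Δx)²+(Δy)² ≤ 7² = 49.
  γ (0, 8): covers {Brookfield, Granby, Holt} → 337
  ε (14, 2): covers {Fenton, Ivins} → 157
  δ (15, 5): covers {Elwood, Fenton, Ivins} → 237
  α (7, 9): covers {Granby, Holt} → 87
  β (15, 10): covers {Calder, Denby, Elwood, Fenton, Ivins} → 296
Maximum coverage at γ: 337 households.

γ, covering 337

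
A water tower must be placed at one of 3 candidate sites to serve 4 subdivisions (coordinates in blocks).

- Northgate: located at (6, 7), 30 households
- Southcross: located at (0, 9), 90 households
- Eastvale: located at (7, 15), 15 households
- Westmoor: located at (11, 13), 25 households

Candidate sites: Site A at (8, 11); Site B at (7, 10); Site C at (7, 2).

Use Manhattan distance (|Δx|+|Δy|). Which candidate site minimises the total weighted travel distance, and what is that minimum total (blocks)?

Site B, total 1090 blocks

Total weighted distance at each candidate:
  Site A (8, 11): total = 1280
  Site B (7, 10): total = 1090
  Site C (7, 2): total = 2010
Minimum is at Site B with total 1090 blocks.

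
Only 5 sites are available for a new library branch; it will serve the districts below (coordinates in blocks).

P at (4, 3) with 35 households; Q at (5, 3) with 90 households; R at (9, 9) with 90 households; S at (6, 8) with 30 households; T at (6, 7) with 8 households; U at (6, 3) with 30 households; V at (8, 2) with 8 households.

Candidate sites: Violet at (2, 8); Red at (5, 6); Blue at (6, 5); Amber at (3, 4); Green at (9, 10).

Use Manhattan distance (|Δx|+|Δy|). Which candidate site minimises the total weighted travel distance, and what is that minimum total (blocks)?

Blue, total 1246 blocks

Total weighted distance at each candidate:
  Violet (2, 8): total = 2211
  Red (5, 6): total = 1322
  Blue (6, 5): total = 1246
  Amber (3, 4): total = 1764
  Green (9, 10): total = 2070
Minimum is at Blue with total 1246 blocks.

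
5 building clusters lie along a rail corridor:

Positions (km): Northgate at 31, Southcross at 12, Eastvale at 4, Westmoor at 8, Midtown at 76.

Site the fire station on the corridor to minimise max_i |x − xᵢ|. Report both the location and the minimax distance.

location 40, max distance 36

The 1-center on a line is the midpoint of the two extreme points: leftmost at 4, rightmost at 76.
Optimal location = (4 + 76)/2 = 40; maximum distance = (76 − 4)/2 = 36.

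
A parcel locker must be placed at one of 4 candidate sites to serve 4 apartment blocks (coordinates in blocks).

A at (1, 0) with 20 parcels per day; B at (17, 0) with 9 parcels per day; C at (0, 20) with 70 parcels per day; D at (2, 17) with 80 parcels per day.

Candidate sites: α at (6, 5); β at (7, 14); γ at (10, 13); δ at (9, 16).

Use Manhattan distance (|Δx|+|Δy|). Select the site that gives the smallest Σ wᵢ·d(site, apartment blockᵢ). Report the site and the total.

Total weighted distance at each candidate:
  α (6, 5): total = 3094
  β (7, 14): total = 2166
  γ (10, 13): total = 2770
  δ (9, 16): total = 2246
Minimum is at β with total 2166 blocks.

β, total 2166 blocks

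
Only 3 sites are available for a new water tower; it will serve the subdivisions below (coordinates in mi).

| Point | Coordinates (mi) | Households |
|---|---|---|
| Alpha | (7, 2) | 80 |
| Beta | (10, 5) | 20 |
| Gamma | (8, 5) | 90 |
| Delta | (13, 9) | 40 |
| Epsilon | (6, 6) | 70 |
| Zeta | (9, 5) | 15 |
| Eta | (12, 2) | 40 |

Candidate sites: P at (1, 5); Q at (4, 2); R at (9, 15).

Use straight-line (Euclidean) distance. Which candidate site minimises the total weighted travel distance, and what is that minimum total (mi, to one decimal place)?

Total weighted distance at each candidate:
  P (1, 5): total = 2785.6
  Q (4, 2): total = 2000.7
  R (9, 15): total = 3793.9
Minimum is at Q with total 2000.7 mi.

Q, total 2000.7 mi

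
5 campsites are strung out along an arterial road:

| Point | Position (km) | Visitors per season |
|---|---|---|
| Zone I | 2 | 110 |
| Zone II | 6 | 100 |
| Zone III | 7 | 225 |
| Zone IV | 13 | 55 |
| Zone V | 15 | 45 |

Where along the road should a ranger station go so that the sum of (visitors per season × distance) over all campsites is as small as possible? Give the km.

x = 7

For a sum of weighted absolute distances on a line, the optimum is the weighted median (not the mean). Total weight W = 535; half-weight = 267.5.
Sort by position and accumulate weight:
  km 2 (Zone I, w=110) → cum 110
  km 6 (Zone II, w=100) → cum 210
  km 7 (Zone III, w=225) → cum 435  ≥ 267.5 → median here
  km 13 (Zone IV, w=55) → cum 490
  km 15 (Zone V, w=45) → cum 535
Optimal location: km 7.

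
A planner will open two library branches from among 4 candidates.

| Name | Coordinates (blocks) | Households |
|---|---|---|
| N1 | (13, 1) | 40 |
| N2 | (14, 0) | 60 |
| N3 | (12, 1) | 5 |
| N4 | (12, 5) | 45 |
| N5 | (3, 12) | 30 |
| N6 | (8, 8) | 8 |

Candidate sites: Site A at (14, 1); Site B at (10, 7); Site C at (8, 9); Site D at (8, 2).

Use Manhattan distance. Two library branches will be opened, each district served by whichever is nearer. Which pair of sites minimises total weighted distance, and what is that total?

{Site A, Site C}, total 628

Evaluate every pair (each demand assigned to the nearer of the two):
  {Site A, Site C}: total = 628
  {Site A, Site B}: total = 674
  {Site A, Site D}: total = 878
  {Site C, Site D}: total = 1308
  {Site B, Site D}: total = 1309
  {Site B, Site C}: total = 1488
Best pair: {Site A, Site C} with total 628.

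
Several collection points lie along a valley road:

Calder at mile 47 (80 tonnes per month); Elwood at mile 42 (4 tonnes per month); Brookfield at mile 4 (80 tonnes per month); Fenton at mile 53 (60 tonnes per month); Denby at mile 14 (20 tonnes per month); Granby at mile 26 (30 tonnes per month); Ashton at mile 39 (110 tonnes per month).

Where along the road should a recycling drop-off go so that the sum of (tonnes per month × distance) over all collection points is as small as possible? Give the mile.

x = 39

For a sum of weighted absolute distances on a line, the optimum is the weighted median (not the mean). Total weight W = 384; half-weight = 192.
Sort by position and accumulate weight:
  mile 4 (Brookfield, w=80) → cum 80
  mile 14 (Denby, w=20) → cum 100
  mile 26 (Granby, w=30) → cum 130
  mile 39 (Ashton, w=110) → cum 240  ≥ 192 → median here
  mile 42 (Elwood, w=4) → cum 244
  mile 47 (Calder, w=80) → cum 324
  mile 53 (Fenton, w=60) → cum 384
Optimal location: mile 39.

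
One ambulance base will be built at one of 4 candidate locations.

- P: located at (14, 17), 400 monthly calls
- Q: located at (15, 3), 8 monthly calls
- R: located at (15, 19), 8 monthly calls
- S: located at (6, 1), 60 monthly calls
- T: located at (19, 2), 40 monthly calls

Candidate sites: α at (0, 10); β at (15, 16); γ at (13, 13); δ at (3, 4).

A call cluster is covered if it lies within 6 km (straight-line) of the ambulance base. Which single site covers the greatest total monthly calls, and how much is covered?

β, covering 408

Coverage radius r = 6 km; a point is covered iff (Δx)²+(Δy)² ≤ 6² = 36.
  α (0, 10): covers {none} → 0
  β (15, 16): covers {P, R} → 408
  γ (13, 13): covers {P} → 400
  δ (3, 4): covers {S} → 60
Maximum coverage at β: 408 monthly calls.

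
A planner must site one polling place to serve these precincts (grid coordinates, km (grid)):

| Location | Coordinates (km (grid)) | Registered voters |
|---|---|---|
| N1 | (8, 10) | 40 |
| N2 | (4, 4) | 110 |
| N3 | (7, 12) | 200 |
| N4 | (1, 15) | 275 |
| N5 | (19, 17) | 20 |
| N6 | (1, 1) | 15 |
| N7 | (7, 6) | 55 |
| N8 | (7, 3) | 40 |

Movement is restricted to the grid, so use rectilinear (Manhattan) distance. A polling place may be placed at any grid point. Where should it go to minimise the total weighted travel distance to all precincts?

(4, 12)

Manhattan distance separates: Σwᵢ(|x−xᵢ|+|y−yᵢ|) = Σwᵢ|x−xᵢ| + Σwᵢ|y−yᵢ|, so x and y are optimised independently as 1-D weighted medians.
Total weight W = 755; half = 377.5.
x-coordinate, sorted with cumulative weight:
  x=1 (N4, w=275) cum 275
  x=1 (N6, w=15) cum 290
  x=4 (N2, w=110) cum 400  ← median
  x=7 (N3, w=200) cum 600
  x=7 (N7, w=55) cum 655
  x=7 (N8, w=40) cum 695
  x=8 (N1, w=40) cum 735
  x=19 (N5, w=20) cum 755
⇒ x* = 4
y-coordinate, sorted with cumulative weight:
  y=1 (N6, w=15) cum 15
  y=3 (N8, w=40) cum 55
  y=4 (N2, w=110) cum 165
  y=6 (N7, w=55) cum 220
  y=10 (N1, w=40) cum 260
  y=12 (N3, w=200) cum 460  ← median
  y=15 (N4, w=275) cum 735
  y=17 (N5, w=20) cum 755
⇒ y* = 12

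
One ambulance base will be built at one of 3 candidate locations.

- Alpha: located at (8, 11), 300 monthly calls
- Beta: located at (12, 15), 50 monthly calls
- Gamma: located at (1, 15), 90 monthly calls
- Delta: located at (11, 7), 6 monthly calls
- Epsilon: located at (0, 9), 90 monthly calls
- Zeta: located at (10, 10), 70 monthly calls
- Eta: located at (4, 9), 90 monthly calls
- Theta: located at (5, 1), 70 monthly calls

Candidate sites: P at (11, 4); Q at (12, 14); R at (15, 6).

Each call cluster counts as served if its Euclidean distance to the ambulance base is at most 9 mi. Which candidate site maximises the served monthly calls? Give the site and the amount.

Coverage radius r = 9 mi; a point is covered iff (Δx)²+(Δy)² ≤ 9² = 81.
  P (11, 4): covers {Alpha, Delta, Zeta, Eta, Theta} → 536
  Q (12, 14): covers {Alpha, Beta, Delta, Zeta} → 426
  R (15, 6): covers {Alpha, Delta, Zeta} → 376
Maximum coverage at P: 536 monthly calls.

P, covering 536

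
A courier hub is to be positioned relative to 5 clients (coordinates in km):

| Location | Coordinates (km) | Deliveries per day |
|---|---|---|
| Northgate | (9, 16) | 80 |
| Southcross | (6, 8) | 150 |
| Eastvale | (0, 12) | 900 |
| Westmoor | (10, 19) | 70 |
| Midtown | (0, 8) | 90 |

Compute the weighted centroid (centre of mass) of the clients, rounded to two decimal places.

(1.80, 11.88)

The minimiser of Σwᵢ‖p−pᵢ‖² is the weighted centroid p* = (Σwᵢpᵢ)/(Σwᵢ).
Σwᵢ = 1290.
Σwᵢxᵢ = 80·9 + 150·6 + 900·0 + 70·10 + 90·0 = 2320.
Σwᵢyᵢ = 80·16 + 150·8 + 900·12 + 70·19 + 90·8 = 15330.
x* = 2320/1290 = 1.80, y* = 15330/1290 = 11.88.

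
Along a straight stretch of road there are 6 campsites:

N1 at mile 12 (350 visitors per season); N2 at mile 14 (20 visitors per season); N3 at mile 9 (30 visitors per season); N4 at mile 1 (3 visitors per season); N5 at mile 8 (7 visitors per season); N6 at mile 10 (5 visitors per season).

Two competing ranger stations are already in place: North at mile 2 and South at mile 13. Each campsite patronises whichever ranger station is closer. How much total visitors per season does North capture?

3

The indifferent point is the midpoint (2+13)/2 = 7.5; campsites left of it (closer to North at 2) go to North, those right go to South.
  N4 at 1 (w=3) → North
  N5 at 8 (w=7) → South
  N3 at 9 (w=30) → South
  N6 at 10 (w=5) → South
  N1 at 12 (w=350) → South
  N2 at 14 (w=20) → South
North captures 3; South captures 412.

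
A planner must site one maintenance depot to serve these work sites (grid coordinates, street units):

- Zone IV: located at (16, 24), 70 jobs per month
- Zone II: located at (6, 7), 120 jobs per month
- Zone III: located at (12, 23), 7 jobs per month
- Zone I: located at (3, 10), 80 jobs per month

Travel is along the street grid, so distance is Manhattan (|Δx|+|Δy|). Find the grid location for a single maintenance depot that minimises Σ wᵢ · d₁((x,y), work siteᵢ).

Manhattan distance separates: Σwᵢ(|x−xᵢ|+|y−yᵢ|) = Σwᵢ|x−xᵢ| + Σwᵢ|y−yᵢ|, so x and y are optimised independently as 1-D weighted medians.
Total weight W = 277; half = 138.5.
x-coordinate, sorted with cumulative weight:
  x=3 (Zone I, w=80) cum 80
  x=6 (Zone II, w=120) cum 200  ← median
  x=12 (Zone III, w=7) cum 207
  x=16 (Zone IV, w=70) cum 277
⇒ x* = 6
y-coordinate, sorted with cumulative weight:
  y=7 (Zone II, w=120) cum 120
  y=10 (Zone I, w=80) cum 200  ← median
  y=23 (Zone III, w=7) cum 207
  y=24 (Zone IV, w=70) cum 277
⇒ y* = 10

(6, 10)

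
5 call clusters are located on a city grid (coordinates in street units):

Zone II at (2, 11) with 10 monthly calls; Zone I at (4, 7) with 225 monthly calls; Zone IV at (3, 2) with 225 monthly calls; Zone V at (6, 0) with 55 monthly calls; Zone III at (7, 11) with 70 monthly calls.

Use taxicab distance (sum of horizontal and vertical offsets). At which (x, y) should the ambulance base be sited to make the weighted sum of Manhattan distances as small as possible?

(4, 7)

Manhattan distance separates: Σwᵢ(|x−xᵢ|+|y−yᵢ|) = Σwᵢ|x−xᵢ| + Σwᵢ|y−yᵢ|, so x and y are optimised independently as 1-D weighted medians.
Total weight W = 585; half = 292.5.
x-coordinate, sorted with cumulative weight:
  x=2 (Zone II, w=10) cum 10
  x=3 (Zone IV, w=225) cum 235
  x=4 (Zone I, w=225) cum 460  ← median
  x=6 (Zone V, w=55) cum 515
  x=7 (Zone III, w=70) cum 585
⇒ x* = 4
y-coordinate, sorted with cumulative weight:
  y=0 (Zone V, w=55) cum 55
  y=2 (Zone IV, w=225) cum 280
  y=7 (Zone I, w=225) cum 505  ← median
  y=11 (Zone II, w=10) cum 515
  y=11 (Zone III, w=70) cum 585
⇒ y* = 7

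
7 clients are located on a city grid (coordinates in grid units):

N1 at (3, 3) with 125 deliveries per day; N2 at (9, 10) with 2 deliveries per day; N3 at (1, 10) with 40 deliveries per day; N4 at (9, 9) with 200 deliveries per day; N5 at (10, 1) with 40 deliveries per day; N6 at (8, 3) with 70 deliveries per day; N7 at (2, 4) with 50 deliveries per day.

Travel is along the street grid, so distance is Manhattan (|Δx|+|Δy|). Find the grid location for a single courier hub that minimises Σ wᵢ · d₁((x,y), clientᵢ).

Manhattan distance separates: Σwᵢ(|x−xᵢ|+|y−yᵢ|) = Σwᵢ|x−xᵢ| + Σwᵢ|y−yᵢ|, so x and y are optimised independently as 1-D weighted medians.
Total weight W = 527; half = 263.5.
x-coordinate, sorted with cumulative weight:
  x=1 (N3, w=40) cum 40
  x=2 (N7, w=50) cum 90
  x=3 (N1, w=125) cum 215
  x=8 (N6, w=70) cum 285  ← median
  x=9 (N2, w=2) cum 287
  x=9 (N4, w=200) cum 487
  x=10 (N5, w=40) cum 527
⇒ x* = 8
y-coordinate, sorted with cumulative weight:
  y=1 (N5, w=40) cum 40
  y=3 (N1, w=125) cum 165
  y=3 (N6, w=70) cum 235
  y=4 (N7, w=50) cum 285  ← median
  y=9 (N4, w=200) cum 485
  y=10 (N2, w=2) cum 487
  y=10 (N3, w=40) cum 527
⇒ y* = 4

(8, 4)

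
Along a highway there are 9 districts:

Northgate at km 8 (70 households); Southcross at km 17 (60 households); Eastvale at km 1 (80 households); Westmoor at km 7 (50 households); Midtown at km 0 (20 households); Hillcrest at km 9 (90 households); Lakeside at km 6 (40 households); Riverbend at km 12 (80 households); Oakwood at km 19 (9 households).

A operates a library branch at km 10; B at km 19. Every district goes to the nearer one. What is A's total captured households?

430

The indifferent point is the midpoint (10+19)/2 = 14.5; districts left of it (closer to A at 10) go to A, those right go to B.
  Midtown at 0 (w=20) → A
  Eastvale at 1 (w=80) → A
  Lakeside at 6 (w=40) → A
  Westmoor at 7 (w=50) → A
  Northgate at 8 (w=70) → A
  Hillcrest at 9 (w=90) → A
  Riverbend at 12 (w=80) → A
  Southcross at 17 (w=60) → B
  Oakwood at 19 (w=9) → B
A captures 430; B captures 69.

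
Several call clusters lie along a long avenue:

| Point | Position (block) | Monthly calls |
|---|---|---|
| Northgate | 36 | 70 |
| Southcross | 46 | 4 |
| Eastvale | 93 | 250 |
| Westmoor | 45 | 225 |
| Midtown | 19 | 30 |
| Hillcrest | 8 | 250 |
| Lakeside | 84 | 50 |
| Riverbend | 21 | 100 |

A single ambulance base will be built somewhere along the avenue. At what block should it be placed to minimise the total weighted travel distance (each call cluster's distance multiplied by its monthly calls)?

x = 45

For a sum of weighted absolute distances on a line, the optimum is the weighted median (not the mean). Total weight W = 979; half-weight = 489.5.
Sort by position and accumulate weight:
  block 8 (Hillcrest, w=250) → cum 250
  block 19 (Midtown, w=30) → cum 280
  block 21 (Riverbend, w=100) → cum 380
  block 36 (Northgate, w=70) → cum 450
  block 45 (Westmoor, w=225) → cum 675  ≥ 489.5 → median here
  block 46 (Southcross, w=4) → cum 679
  block 84 (Lakeside, w=50) → cum 729
  block 93 (Eastvale, w=250) → cum 979
Optimal location: block 45.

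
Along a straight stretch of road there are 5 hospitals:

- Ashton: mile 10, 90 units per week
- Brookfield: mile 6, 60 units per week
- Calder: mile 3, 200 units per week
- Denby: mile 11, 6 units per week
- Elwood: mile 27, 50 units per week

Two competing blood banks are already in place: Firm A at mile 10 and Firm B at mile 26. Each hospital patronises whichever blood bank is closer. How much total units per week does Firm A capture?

The indifferent point is the midpoint (10+26)/2 = 18; hospitals left of it (closer to Firm A at 10) go to Firm A, those right go to Firm B.
  Calder at 3 (w=200) → Firm A
  Brookfield at 6 (w=60) → Firm A
  Ashton at 10 (w=90) → Firm A
  Denby at 11 (w=6) → Firm A
  Elwood at 27 (w=50) → Firm B
Firm A captures 356; Firm B captures 50.

356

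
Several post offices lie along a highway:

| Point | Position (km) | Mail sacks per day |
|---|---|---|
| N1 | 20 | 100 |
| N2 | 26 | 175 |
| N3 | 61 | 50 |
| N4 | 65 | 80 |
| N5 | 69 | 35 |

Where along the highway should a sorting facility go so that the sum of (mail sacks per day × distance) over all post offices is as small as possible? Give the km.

For a sum of weighted absolute distances on a line, the optimum is the weighted median (not the mean). Total weight W = 440; half-weight = 220.
Sort by position and accumulate weight:
  km 20 (N1, w=100) → cum 100
  km 26 (N2, w=175) → cum 275  ≥ 220 → median here
  km 61 (N3, w=50) → cum 325
  km 65 (N4, w=80) → cum 405
  km 69 (N5, w=35) → cum 440
Optimal location: km 26.

x = 26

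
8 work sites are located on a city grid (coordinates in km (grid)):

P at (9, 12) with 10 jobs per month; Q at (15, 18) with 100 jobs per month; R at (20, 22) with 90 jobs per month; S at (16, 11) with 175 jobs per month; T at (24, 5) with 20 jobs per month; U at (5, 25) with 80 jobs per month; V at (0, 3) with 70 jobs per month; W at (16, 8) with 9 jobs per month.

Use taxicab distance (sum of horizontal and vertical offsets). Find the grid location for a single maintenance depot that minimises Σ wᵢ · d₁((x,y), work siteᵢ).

(16, 12)

Manhattan distance separates: Σwᵢ(|x−xᵢ|+|y−yᵢ|) = Σwᵢ|x−xᵢ| + Σwᵢ|y−yᵢ|, so x and y are optimised independently as 1-D weighted medians.
Total weight W = 554; half = 277.
x-coordinate, sorted with cumulative weight:
  x=0 (V, w=70) cum 70
  x=5 (U, w=80) cum 150
  x=9 (P, w=10) cum 160
  x=15 (Q, w=100) cum 260
  x=16 (S, w=175) cum 435  ← median
  x=16 (W, w=9) cum 444
  x=20 (R, w=90) cum 534
  x=24 (T, w=20) cum 554
⇒ x* = 16
y-coordinate, sorted with cumulative weight:
  y=3 (V, w=70) cum 70
  y=5 (T, w=20) cum 90
  y=8 (W, w=9) cum 99
  y=11 (S, w=175) cum 274
  y=12 (P, w=10) cum 284  ← median
  y=18 (Q, w=100) cum 384
  y=22 (R, w=90) cum 474
  y=25 (U, w=80) cum 554
⇒ y* = 12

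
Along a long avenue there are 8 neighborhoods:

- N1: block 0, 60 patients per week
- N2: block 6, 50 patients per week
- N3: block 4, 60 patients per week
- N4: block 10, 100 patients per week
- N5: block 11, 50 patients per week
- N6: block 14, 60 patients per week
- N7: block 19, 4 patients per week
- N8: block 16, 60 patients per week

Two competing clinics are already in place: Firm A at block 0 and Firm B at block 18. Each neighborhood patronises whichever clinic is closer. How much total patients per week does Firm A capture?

170

The indifferent point is the midpoint (0+18)/2 = 9; neighborhoods left of it (closer to Firm A at 0) go to Firm A, those right go to Firm B.
  N1 at 0 (w=60) → Firm A
  N3 at 4 (w=60) → Firm A
  N2 at 6 (w=50) → Firm A
  N4 at 10 (w=100) → Firm B
  N5 at 11 (w=50) → Firm B
  N6 at 14 (w=60) → Firm B
  N8 at 16 (w=60) → Firm B
  N7 at 19 (w=4) → Firm B
Firm A captures 170; Firm B captures 274.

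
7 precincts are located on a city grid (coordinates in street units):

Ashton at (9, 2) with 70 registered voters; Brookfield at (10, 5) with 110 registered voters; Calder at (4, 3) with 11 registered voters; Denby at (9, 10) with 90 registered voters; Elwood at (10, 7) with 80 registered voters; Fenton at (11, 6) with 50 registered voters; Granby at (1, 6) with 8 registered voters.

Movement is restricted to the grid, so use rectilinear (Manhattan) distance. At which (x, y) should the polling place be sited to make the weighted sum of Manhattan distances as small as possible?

(10, 6)

Manhattan distance separates: Σwᵢ(|x−xᵢ|+|y−yᵢ|) = Σwᵢ|x−xᵢ| + Σwᵢ|y−yᵢ|, so x and y are optimised independently as 1-D weighted medians.
Total weight W = 419; half = 209.5.
x-coordinate, sorted with cumulative weight:
  x=1 (Granby, w=8) cum 8
  x=4 (Calder, w=11) cum 19
  x=9 (Ashton, w=70) cum 89
  x=9 (Denby, w=90) cum 179
  x=10 (Brookfield, w=110) cum 289  ← median
  x=10 (Elwood, w=80) cum 369
  x=11 (Fenton, w=50) cum 419
⇒ x* = 10
y-coordinate, sorted with cumulative weight:
  y=2 (Ashton, w=70) cum 70
  y=3 (Calder, w=11) cum 81
  y=5 (Brookfield, w=110) cum 191
  y=6 (Fenton, w=50) cum 241  ← median
  y=6 (Granby, w=8) cum 249
  y=7 (Elwood, w=80) cum 329
  y=10 (Denby, w=90) cum 419
⇒ y* = 6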